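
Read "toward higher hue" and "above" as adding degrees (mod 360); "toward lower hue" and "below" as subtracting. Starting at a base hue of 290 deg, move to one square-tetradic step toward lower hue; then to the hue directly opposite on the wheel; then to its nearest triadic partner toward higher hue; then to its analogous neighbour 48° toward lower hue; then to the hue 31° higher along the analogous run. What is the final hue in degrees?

123°

square ↓ −90°: 290 − 90 = 200°
complement +180°: 200 + 180 = 380 → 380 − 360 = 20°
triadic ↑ +120°: 20 + 120 = 140°
analog 48° ↓ −48°: 140 − 48 = 92°
analog 31° ↑ +31°: 92 + 31 = 123°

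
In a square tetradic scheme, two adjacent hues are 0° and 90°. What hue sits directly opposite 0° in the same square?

A square tetradic scheme places four hues 90° apart; opposite corners are 180° apart.
0 + 180 = 180°

180°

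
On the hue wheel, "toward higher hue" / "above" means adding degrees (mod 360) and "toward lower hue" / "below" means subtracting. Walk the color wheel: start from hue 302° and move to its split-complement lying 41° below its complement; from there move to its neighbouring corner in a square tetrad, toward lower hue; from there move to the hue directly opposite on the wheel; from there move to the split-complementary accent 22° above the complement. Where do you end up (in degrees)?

split-comp 41° ↓ +139°: 302 + 139 = 441 → 441 − 360 = 81°
square ↓ −90°: 81 − 90 = -9 → -9 + 360 = 351°
complement +180°: 351 + 180 = 531 → 531 − 360 = 171°
split-comp 22° ↑ +202°: 171 + 202 = 373 → 373 − 360 = 13°

13°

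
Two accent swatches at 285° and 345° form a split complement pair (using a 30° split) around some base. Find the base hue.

135°

The accents sit 30° either side of the complement, so the complement is their short-arc midpoint on the wheel.
Short-arc midpoint of 285° and 345°: 315°.
Base is 180° from the complement: 315 − 180 = 135°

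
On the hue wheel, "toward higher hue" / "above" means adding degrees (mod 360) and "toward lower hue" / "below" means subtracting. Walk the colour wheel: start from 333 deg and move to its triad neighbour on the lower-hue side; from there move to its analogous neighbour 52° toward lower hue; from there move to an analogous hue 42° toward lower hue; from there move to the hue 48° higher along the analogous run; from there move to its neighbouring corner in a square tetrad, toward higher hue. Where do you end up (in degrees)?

−120° (triadic ↓): 333 − 120 = 213°
−52° (analog 52° ↓): 213 − 52 = 161°
−42° (analog 42° ↓): 161 − 42 = 119°
+48° (analog 48° ↑): 119 + 48 = 167°
+90° (square ↑): 167 + 90 = 257°

257°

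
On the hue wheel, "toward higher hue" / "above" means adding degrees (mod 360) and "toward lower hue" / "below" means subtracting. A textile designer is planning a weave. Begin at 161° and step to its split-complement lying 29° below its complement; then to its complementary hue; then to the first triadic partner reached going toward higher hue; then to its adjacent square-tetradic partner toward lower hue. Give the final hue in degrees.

162°

+151° (split-comp 29° ↓): 161 + 151 = 312°
+180° (complement): 312 + 180 = 492 → 492 − 360 = 132°
+120° (triadic ↑): 132 + 120 = 252°
−90° (square ↓): 252 − 90 = 162°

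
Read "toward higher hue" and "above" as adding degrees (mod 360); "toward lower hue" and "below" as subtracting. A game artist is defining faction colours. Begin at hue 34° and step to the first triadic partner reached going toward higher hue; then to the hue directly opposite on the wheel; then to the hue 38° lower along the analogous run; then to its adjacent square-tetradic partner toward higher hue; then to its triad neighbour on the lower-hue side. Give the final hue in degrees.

+120° (triadic ↑): 34 + 120 = 154°
+180° (complement): 154 + 180 = 334°
−38° (analog 38° ↓): 334 − 38 = 296°
+90° (square ↑): 296 + 90 = 386 → 386 − 360 = 26°
−120° (triadic ↓): 26 − 120 = -94 → -94 + 360 = 266°

266°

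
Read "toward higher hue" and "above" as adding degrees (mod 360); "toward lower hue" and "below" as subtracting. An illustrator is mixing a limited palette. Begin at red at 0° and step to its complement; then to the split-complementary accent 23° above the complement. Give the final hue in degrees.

23°

complement +180°: 0 + 180 = 180°
split-comp 23° ↑ +203°: 180 + 203 = 383 → 383 − 360 = 23°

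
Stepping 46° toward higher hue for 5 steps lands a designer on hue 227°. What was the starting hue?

357°

5 steps of 46° (toward higher hue) give a net shift of +230°.
Start = end − shift: 227 − 230 = -3 → -3 + 360 = 357°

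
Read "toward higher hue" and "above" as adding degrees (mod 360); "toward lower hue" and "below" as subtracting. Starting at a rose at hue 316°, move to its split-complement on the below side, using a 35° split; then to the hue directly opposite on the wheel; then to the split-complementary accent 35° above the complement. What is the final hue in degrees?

136°

split-comp 35° ↓ +145°: 316 + 145 = 461 → 461 − 360 = 101°
complement +180°: 101 + 180 = 281°
split-comp 35° ↑ +215°: 281 + 215 = 496 → 496 − 360 = 136°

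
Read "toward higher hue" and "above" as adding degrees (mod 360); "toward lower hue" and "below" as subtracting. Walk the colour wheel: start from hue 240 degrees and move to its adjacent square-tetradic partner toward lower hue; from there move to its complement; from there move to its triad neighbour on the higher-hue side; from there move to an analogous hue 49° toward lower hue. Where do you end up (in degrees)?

−90° (square ↓): 240 − 90 = 150°
+180° (complement): 150 + 180 = 330°
+120° (triadic ↑): 330 + 120 = 450 → 450 − 360 = 90°
−49° (analog 49° ↓): 90 − 49 = 41°

41°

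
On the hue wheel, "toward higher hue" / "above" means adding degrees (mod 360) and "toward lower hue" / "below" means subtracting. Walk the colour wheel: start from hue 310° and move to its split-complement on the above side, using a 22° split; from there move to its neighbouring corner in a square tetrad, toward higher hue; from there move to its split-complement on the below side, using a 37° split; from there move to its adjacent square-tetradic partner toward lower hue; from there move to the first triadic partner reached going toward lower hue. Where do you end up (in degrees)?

310 + 202 = 512 → 512 − 360 = 152°   (split-comp 22° ↑)
152 + 90 = 242°   (square ↑)
242 + 143 = 385 → 385 − 360 = 25°   (split-comp 37° ↓)
25 − 90 = -65 → -65 + 360 = 295°   (square ↓)
295 − 120 = 175°   (triadic ↓)

175°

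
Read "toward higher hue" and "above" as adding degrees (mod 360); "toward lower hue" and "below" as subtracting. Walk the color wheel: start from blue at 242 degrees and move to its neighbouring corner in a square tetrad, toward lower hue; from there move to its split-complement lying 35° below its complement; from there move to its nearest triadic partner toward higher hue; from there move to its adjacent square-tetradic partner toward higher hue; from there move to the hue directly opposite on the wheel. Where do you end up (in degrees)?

327°

242 − 90 = 152°   (square ↓)
152 + 145 = 297°   (split-comp 35° ↓)
297 + 120 = 417 → 417 − 360 = 57°   (triadic ↑)
57 + 90 = 147°   (square ↑)
147 + 180 = 327°   (complement)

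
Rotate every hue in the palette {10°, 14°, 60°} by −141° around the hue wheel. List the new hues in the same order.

10 − 141 = -131 → -131 + 360 = 229°
14 − 141 = -127 → -127 + 360 = 233°
60 − 141 = -81 → -81 + 360 = 279°

229°, 233°, 279°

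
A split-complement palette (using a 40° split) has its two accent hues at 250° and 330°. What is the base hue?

The accents sit 40° either side of the complement, so the complement is their short-arc midpoint on the wheel.
Short-arc midpoint of 250° and 330°: 290°.
Base is 180° from the complement: 290 − 180 = 110°

110°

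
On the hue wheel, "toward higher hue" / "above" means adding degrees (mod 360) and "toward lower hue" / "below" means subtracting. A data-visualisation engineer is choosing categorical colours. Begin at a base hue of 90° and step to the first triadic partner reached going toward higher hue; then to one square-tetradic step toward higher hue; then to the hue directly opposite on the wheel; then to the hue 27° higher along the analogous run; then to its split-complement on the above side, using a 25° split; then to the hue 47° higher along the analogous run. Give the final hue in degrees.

triadic ↑ +120°: 90 + 120 = 210°
square ↑ +90°: 210 + 90 = 300°
complement +180°: 300 + 180 = 480 → 480 − 360 = 120°
analog 27° ↑ +27°: 120 + 27 = 147°
split-comp 25° ↑ +205°: 147 + 205 = 352°
analog 47° ↑ +47°: 352 + 47 = 399 → 399 − 360 = 39°

39°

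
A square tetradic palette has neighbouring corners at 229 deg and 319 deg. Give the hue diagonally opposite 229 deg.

49°

A square tetradic scheme places four hues 90° apart; opposite corners are 180° apart.
229 + 180 = 409 → 409 − 360 = 49°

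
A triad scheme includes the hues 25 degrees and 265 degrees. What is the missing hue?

145°

A triad places three hues 120° apart.
The full set through 25° is {25°, 145°, 265°}.
Given {25°, 265°}, the missing hue is 145°.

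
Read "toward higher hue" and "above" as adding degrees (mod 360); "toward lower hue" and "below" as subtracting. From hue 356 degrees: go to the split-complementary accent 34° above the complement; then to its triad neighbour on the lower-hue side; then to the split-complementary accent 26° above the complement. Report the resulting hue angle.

296°

+214° (split-comp 34° ↑): 356 + 214 = 570 → 570 − 360 = 210°
−120° (triadic ↓): 210 − 120 = 90°
+206° (split-comp 26° ↑): 90 + 206 = 296°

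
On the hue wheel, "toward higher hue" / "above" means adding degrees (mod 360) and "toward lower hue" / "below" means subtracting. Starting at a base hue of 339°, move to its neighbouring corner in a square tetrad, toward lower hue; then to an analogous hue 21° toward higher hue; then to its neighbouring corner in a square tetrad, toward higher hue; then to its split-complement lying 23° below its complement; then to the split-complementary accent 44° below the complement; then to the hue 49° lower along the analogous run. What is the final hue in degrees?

square ↓ −90°: 339 − 90 = 249°
analog 21° ↑ +21°: 249 + 21 = 270°
square ↑ +90°: 270 + 90 = 360 → 360 − 360 = 0°
split-comp 23° ↓ +157°: 0 + 157 = 157°
split-comp 44° ↓ +136°: 157 + 136 = 293°
analog 49° ↓ −49°: 293 − 49 = 244°

244°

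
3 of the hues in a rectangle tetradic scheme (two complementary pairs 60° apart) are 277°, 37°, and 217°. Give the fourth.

A rectangular tetradic uses two complementary pairs 60° apart: offsets 0°, 60°, 180°, 240°.
Among {37°, 217°, 277°}, 37° and 217° are a 180° pair.
The remaining hue 277° needs its own complement: 277 + 180 = 457 → 457 − 360 = 97°

97°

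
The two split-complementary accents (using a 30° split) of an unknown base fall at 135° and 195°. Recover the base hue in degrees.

345°

The accents sit 30° either side of the complement, so the complement is their short-arc midpoint on the wheel.
Short-arc midpoint of 135° and 195°: 165°.
Base is 180° from the complement: 165 − 180 = -15 → -15 + 360 = 345°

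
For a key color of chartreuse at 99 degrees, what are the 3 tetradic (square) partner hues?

A square tetradic scheme places four hues every 90°.
99 + 90 = 189°
99 + 180 = 279°
99 + 270 = 369 → 369 − 360 = 9°

189°, 279°, 9°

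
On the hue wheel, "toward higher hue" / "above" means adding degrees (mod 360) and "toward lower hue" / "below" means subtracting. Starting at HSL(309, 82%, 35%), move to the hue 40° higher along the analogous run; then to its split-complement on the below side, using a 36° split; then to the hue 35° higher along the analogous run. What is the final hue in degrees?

168°

309 + 40 = 349°   (analog 40° ↑)
349 + 144 = 493 → 493 − 360 = 133°   (split-comp 36° ↓)
133 + 35 = 168°   (analog 35° ↑)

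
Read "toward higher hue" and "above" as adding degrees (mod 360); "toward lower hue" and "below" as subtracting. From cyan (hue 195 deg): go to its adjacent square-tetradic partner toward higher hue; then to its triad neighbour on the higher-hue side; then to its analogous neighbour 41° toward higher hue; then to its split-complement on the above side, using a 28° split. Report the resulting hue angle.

294°

195 + 90 = 285°   (square ↑)
285 + 120 = 405 → 405 − 360 = 45°   (triadic ↑)
45 + 41 = 86°   (analog 41° ↑)
86 + 208 = 294°   (split-comp 28° ↑)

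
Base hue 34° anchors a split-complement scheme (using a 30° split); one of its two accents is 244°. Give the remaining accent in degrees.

184°

Split-complementary hues sit 30° either side of the complement.
Complement of the base 34°: 34 + 180 = 214°
The given accent 244° is 30° one side of 214°; the other accent sits 30° the other side: 214 − 30 = 184°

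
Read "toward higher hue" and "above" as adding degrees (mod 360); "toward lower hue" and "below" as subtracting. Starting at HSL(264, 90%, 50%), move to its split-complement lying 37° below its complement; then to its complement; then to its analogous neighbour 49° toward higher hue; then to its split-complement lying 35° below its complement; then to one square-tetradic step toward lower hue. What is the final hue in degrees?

split-comp 37° ↓ +143°: 264 + 143 = 407 → 407 − 360 = 47°
complement +180°: 47 + 180 = 227°
analog 49° ↑ +49°: 227 + 49 = 276°
split-comp 35° ↓ +145°: 276 + 145 = 421 → 421 − 360 = 61°
square ↓ −90°: 61 − 90 = -29 → -29 + 360 = 331°

331°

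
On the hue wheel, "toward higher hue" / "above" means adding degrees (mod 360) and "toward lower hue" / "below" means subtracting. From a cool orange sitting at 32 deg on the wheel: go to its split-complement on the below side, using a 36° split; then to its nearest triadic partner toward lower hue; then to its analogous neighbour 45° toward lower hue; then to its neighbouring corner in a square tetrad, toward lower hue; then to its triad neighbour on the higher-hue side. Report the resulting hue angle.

split-comp 36° ↓ +144°: 32 + 144 = 176°
triadic ↓ −120°: 176 − 120 = 56°
analog 45° ↓ −45°: 56 − 45 = 11°
square ↓ −90°: 11 − 90 = -79 → -79 + 360 = 281°
triadic ↑ +120°: 281 + 120 = 401 → 401 − 360 = 41°

41°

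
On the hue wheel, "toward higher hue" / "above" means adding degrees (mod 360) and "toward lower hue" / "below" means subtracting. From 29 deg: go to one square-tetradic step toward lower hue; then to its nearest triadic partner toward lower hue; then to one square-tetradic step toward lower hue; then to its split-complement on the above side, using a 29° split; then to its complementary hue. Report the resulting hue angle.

118°

−90° (square ↓): 29 − 90 = -61 → -61 + 360 = 299°
−120° (triadic ↓): 299 − 120 = 179°
−90° (square ↓): 179 − 90 = 89°
+209° (split-comp 29° ↑): 89 + 209 = 298°
+180° (complement): 298 + 180 = 478 → 478 − 360 = 118°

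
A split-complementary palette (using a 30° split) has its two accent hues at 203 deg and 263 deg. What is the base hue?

The accents sit 30° either side of the complement, so the complement is their short-arc midpoint on the wheel.
Short-arc midpoint of 203° and 263°: 233°.
Base is 180° from the complement: 233 − 180 = 53°

53°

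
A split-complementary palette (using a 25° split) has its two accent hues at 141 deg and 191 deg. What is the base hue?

346°

The accents sit 25° either side of the complement, so the complement is their short-arc midpoint on the wheel.
Short-arc midpoint of 141° and 191°: 166°.
Base is 180° from the complement: 166 − 180 = -14 → -14 + 360 = 346°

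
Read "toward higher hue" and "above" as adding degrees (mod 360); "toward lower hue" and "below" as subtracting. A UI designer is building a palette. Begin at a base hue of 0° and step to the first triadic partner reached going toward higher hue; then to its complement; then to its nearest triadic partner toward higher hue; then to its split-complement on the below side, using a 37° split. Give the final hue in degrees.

triadic ↑ +120°: 0 + 120 = 120°
complement +180°: 120 + 180 = 300°
triadic ↑ +120°: 300 + 120 = 420 → 420 − 360 = 60°
split-comp 37° ↓ +143°: 60 + 143 = 203°

203°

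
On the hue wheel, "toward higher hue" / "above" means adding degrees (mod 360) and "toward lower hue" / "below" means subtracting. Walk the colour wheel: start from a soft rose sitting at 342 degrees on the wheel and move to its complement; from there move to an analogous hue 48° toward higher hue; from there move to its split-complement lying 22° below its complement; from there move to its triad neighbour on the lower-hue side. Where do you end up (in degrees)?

complement +180°: 342 + 180 = 522 → 522 − 360 = 162°
analog 48° ↑ +48°: 162 + 48 = 210°
split-comp 22° ↓ +158°: 210 + 158 = 368 → 368 − 360 = 8°
triadic ↓ −120°: 8 − 120 = -112 → -112 + 360 = 248°

248°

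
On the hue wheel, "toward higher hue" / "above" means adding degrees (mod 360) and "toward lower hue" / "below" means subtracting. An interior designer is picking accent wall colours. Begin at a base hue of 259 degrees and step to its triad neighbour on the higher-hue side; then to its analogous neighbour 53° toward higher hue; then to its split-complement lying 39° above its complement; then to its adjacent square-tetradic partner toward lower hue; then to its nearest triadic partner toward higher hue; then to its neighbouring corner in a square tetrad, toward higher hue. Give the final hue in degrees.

51°

+120° (triadic ↑): 259 + 120 = 379 → 379 − 360 = 19°
+53° (analog 53° ↑): 19 + 53 = 72°
+219° (split-comp 39° ↑): 72 + 219 = 291°
−90° (square ↓): 291 − 90 = 201°
+120° (triadic ↑): 201 + 120 = 321°
+90° (square ↑): 321 + 90 = 411 → 411 − 360 = 51°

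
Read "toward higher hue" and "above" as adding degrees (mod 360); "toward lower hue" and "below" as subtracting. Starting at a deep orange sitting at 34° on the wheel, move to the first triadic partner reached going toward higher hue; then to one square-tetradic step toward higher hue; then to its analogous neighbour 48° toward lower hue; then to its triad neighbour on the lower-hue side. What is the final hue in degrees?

76°

triadic ↑ +120°: 34 + 120 = 154°
square ↑ +90°: 154 + 90 = 244°
analog 48° ↓ −48°: 244 − 48 = 196°
triadic ↓ −120°: 196 − 120 = 76°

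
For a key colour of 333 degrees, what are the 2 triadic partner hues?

A triad places three hues 120° apart.
333 + 120 = 453 → 453 − 360 = 93°
333 + 240 = 573 → 573 − 360 = 213°

93° and 213°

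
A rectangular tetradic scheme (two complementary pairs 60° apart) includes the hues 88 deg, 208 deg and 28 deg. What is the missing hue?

268°

A rectangular tetradic uses two complementary pairs 60° apart: offsets 0°, 60°, 180°, 240°.
Among {28°, 88°, 208°}, 28° and 208° are a 180° pair.
The remaining hue 88° needs its own complement: 88 + 180 = 268°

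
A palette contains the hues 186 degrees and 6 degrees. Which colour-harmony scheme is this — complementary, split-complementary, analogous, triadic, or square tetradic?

complementary

Sort the hues: 6°, 186°.
Successive gaps around the wheel: 180°, 180°.
Two hues 180° apart are complementary.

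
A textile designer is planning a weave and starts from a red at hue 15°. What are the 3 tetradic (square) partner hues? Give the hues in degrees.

105°, 195° and 285°

A square tetradic scheme places four hues every 90°.
15 + 90 = 105°
15 + 180 = 195°
15 + 270 = 285°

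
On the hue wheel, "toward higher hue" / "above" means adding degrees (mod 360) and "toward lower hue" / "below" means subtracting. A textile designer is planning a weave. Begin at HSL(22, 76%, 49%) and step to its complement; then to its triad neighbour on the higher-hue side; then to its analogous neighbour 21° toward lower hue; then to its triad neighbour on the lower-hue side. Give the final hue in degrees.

complement +180°: 22 + 180 = 202°
triadic ↑ +120°: 202 + 120 = 322°
analog 21° ↓ −21°: 322 − 21 = 301°
triadic ↓ −120°: 301 − 120 = 181°

181°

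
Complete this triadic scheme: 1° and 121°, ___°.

241°

A triad places three hues 120° apart.
The full set through 1° is {1°, 121°, 241°}.
Given {1°, 121°}, the missing hue is 241°.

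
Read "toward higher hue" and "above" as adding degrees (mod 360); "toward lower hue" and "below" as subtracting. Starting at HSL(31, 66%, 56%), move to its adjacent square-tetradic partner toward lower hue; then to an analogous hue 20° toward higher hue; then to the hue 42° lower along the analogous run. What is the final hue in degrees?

31 − 90 = -59 → -59 + 360 = 301°   (square ↓)
301 + 20 = 321°   (analog 20° ↑)
321 − 42 = 279°   (analog 42° ↓)

279°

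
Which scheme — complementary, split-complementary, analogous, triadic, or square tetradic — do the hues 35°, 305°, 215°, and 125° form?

square tetradic

Sort the hues: 35°, 125°, 215°, 305°.
Successive gaps around the wheel: 90°, 90°, 90°, 90°.
Four hues every 90° form a square tetradic scheme.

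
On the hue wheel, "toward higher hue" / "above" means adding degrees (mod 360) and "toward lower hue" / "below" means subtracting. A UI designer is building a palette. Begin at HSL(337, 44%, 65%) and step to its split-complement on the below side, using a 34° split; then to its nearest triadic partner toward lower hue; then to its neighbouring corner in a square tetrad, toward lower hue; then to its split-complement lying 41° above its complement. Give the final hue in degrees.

+146° (split-comp 34° ↓): 337 + 146 = 483 → 483 − 360 = 123°
−120° (triadic ↓): 123 − 120 = 3°
−90° (square ↓): 3 − 90 = -87 → -87 + 360 = 273°
+221° (split-comp 41° ↑): 273 + 221 = 494 → 494 − 360 = 134°

134°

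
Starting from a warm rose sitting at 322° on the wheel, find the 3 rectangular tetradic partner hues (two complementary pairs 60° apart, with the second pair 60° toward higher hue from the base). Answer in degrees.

A rectangular tetradic uses two complementary pairs 60° apart: offsets 0°, 60°, 180°, 240°.
322 + 60 = 382 → 382 − 360 = 22°
322 + 180 = 502 → 502 − 360 = 142°
322 + 240 = 562 → 562 − 360 = 202°

22°, 142°, 202°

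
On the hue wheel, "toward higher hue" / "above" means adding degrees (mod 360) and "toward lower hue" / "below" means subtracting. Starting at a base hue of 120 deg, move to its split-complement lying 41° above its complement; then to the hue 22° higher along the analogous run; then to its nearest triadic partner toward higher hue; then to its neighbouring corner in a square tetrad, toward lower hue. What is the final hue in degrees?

33°

120 + 221 = 341°   (split-comp 41° ↑)
341 + 22 = 363 → 363 − 360 = 3°   (analog 22° ↑)
3 + 120 = 123°   (triadic ↑)
123 − 90 = 33°   (square ↓)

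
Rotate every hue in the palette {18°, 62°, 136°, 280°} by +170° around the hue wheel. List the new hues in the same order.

188°, 232°, 306°, 90°

18 + 170 = 188°
62 + 170 = 232°
136 + 170 = 306°
280 + 170 = 450 → 450 − 360 = 90°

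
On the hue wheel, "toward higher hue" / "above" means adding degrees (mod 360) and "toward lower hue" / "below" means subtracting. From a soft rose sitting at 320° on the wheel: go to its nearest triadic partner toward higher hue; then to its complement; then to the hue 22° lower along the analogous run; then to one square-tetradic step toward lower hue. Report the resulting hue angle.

148°

+120° (triadic ↑): 320 + 120 = 440 → 440 − 360 = 80°
+180° (complement): 80 + 180 = 260°
−22° (analog 22° ↓): 260 − 22 = 238°
−90° (square ↓): 238 − 90 = 148°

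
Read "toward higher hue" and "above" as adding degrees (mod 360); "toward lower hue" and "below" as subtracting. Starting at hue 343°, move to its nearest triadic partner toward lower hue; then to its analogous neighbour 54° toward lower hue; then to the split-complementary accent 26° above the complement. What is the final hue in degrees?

343 − 120 = 223°   (triadic ↓)
223 − 54 = 169°   (analog 54° ↓)
169 + 206 = 375 → 375 − 360 = 15°   (split-comp 26° ↑)

15°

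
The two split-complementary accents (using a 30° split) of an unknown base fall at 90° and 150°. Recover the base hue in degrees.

The accents sit 30° either side of the complement, so the complement is their short-arc midpoint on the wheel.
Short-arc midpoint of 90° and 150°: 120°.
Base is 180° from the complement: 120 − 180 = -60 → -60 + 360 = 300°

300°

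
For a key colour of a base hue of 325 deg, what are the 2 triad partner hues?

85° and 205°

A triad places three hues 120° apart.
325 + 120 = 445 → 445 − 360 = 85°
325 + 240 = 565 → 565 − 360 = 205°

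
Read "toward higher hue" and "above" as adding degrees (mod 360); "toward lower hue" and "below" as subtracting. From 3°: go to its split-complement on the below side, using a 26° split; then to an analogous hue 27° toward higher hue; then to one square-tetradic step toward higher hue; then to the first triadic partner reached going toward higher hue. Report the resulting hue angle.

34°

split-comp 26° ↓ +154°: 3 + 154 = 157°
analog 27° ↑ +27°: 157 + 27 = 184°
square ↑ +90°: 184 + 90 = 274°
triadic ↑ +120°: 274 + 120 = 394 → 394 − 360 = 34°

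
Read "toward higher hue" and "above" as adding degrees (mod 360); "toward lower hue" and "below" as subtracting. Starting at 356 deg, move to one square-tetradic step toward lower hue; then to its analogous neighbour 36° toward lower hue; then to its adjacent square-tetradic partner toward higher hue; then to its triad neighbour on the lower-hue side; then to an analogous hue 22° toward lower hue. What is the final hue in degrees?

178°

−90° (square ↓): 356 − 90 = 266°
−36° (analog 36° ↓): 266 − 36 = 230°
+90° (square ↑): 230 + 90 = 320°
−120° (triadic ↓): 320 − 120 = 200°
−22° (analog 22° ↓): 200 − 22 = 178°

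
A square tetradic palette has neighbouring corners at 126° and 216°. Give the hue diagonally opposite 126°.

306°

A square tetradic scheme places four hues 90° apart; opposite corners are 180° apart.
126 + 180 = 306°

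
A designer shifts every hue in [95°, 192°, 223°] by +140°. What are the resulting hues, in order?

235°, 332°, 3°

95 + 140 = 235°
192 + 140 = 332°
223 + 140 = 363 → 363 − 360 = 3°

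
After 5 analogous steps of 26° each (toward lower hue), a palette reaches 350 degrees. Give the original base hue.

5 steps of 26° (toward lower hue) give a net shift of −130°.
Start = end − shift: 350 + 130 = 480 → 480 − 360 = 120°

120°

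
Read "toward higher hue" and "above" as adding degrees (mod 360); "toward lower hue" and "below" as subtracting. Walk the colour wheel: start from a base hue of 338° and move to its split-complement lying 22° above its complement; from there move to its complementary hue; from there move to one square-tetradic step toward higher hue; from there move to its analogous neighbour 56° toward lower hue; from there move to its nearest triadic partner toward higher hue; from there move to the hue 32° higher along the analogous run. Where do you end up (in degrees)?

186°

+202° (split-comp 22° ↑): 338 + 202 = 540 → 540 − 360 = 180°
+180° (complement): 180 + 180 = 360 → 360 − 360 = 0°
+90° (square ↑): 0 + 90 = 90°
−56° (analog 56° ↓): 90 − 56 = 34°
+120° (triadic ↑): 34 + 120 = 154°
+32° (analog 32° ↑): 154 + 32 = 186°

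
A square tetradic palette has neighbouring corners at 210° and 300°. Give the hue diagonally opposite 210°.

A square tetradic scheme places four hues 90° apart; opposite corners are 180° apart.
210 + 180 = 390 → 390 − 360 = 30°

30°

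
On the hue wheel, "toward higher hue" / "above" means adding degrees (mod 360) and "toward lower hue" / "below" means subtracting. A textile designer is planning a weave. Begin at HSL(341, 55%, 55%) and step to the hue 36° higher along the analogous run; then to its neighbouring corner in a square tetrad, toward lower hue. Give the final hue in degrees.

341 + 36 = 377 → 377 − 360 = 17°   (analog 36° ↑)
17 − 90 = -73 → -73 + 360 = 287°   (square ↓)

287°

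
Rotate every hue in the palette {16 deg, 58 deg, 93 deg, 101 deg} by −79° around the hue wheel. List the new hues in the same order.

16 − 79 = -63 → -63 + 360 = 297°
58 − 79 = -21 → -21 + 360 = 339°
93 − 79 = 14°
101 − 79 = 22°

297°, 339°, 14°, 22°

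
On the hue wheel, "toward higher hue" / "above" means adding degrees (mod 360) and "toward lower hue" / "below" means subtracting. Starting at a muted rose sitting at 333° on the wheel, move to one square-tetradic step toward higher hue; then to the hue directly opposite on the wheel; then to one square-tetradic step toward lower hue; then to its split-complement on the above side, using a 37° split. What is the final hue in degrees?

10°

333 + 90 = 423 → 423 − 360 = 63°   (square ↑)
63 + 180 = 243°   (complement)
243 − 90 = 153°   (square ↓)
153 + 217 = 370 → 370 − 360 = 10°   (split-comp 37° ↑)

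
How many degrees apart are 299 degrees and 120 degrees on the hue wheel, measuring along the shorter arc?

179°

|299 − 120| = 179.
179 ≤ 180, so the shorter arc is 179°.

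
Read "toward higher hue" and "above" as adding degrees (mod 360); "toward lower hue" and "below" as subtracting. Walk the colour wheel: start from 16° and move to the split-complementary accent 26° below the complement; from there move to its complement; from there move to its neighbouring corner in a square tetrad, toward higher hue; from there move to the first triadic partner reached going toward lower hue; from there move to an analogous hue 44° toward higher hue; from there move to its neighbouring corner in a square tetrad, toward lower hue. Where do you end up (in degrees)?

274°

16 + 154 = 170°   (split-comp 26° ↓)
170 + 180 = 350°   (complement)
350 + 90 = 440 → 440 − 360 = 80°   (square ↑)
80 − 120 = -40 → -40 + 360 = 320°   (triadic ↓)
320 + 44 = 364 → 364 − 360 = 4°   (analog 44° ↑)
4 − 90 = -86 → -86 + 360 = 274°   (square ↓)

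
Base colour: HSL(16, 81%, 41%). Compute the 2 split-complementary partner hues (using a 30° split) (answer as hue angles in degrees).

Split-complementary hues sit 30° either side of the complement.
Complement of 16°: 16 + 180 = 196°
196 − 30 = 166°
196 + 30 = 226°

166° and 226°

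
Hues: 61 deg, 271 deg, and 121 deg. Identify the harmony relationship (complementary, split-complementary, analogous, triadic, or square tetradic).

Sort the hues: 61°, 121°, 271°.
Successive gaps around the wheel: 60°, 150°, 150°.
Two 150° gaps and one 60° gap — a base hue opposite a pair of accents 30° either side of its complement — is the split-complementary pattern.

split-complementary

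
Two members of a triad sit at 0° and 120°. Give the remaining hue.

240°

A triad spaces three hues 120° apart.
The full set is {0°, 120°, 240°}.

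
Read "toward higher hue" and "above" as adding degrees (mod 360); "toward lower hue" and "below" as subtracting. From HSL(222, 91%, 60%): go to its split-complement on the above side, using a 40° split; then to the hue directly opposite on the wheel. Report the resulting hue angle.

262°

+220° (split-comp 40° ↑): 222 + 220 = 442 → 442 − 360 = 82°
+180° (complement): 82 + 180 = 262°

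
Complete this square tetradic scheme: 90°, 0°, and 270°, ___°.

180°

A square tetradic scheme places four hues every 90°.
The full set through 0° is {0°, 90°, 180°, 270°}.
Given {0°, 90°, 270°}, the missing hue is 180°.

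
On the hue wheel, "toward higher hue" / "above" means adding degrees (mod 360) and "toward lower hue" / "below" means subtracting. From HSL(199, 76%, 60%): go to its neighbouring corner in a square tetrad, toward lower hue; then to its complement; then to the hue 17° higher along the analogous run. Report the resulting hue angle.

−90° (square ↓): 199 − 90 = 109°
+180° (complement): 109 + 180 = 289°
+17° (analog 17° ↑): 289 + 17 = 306°

306°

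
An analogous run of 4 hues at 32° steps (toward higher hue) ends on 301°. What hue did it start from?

205°

3 steps of 32° (toward higher hue) give a net shift of +96°.
Start = end − shift: 301 − 96 = 205°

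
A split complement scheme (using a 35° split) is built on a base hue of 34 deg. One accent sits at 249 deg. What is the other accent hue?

Split-complementary hues sit 35° either side of the complement.
Complement of the base 34°: 34 + 180 = 214°
The given accent 249° is 35° one side of 214°; the other accent sits 35° the other side: 214 − 35 = 179°

179°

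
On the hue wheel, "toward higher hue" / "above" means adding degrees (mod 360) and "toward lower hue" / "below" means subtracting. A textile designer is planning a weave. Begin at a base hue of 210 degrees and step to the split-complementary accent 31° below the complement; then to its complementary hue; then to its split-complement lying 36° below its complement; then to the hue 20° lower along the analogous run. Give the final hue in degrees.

303°

+149° (split-comp 31° ↓): 210 + 149 = 359°
+180° (complement): 359 + 180 = 539 → 539 − 360 = 179°
+144° (split-comp 36° ↓): 179 + 144 = 323°
−20° (analog 20° ↓): 323 − 20 = 303°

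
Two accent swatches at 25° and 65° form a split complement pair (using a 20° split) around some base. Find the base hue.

The accents sit 20° either side of the complement, so the complement is their short-arc midpoint on the wheel.
Short-arc midpoint of 25° and 65°: 45°.
Base is 180° from the complement: 45 − 180 = -135 → -135 + 360 = 225°

225°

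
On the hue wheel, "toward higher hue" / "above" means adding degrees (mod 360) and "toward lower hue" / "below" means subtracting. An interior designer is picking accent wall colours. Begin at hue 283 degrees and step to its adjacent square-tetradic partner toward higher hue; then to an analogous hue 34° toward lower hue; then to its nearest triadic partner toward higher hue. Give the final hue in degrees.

99°

+90° (square ↑): 283 + 90 = 373 → 373 − 360 = 13°
−34° (analog 34° ↓): 13 − 34 = -21 → -21 + 360 = 339°
+120° (triadic ↑): 339 + 120 = 459 → 459 − 360 = 99°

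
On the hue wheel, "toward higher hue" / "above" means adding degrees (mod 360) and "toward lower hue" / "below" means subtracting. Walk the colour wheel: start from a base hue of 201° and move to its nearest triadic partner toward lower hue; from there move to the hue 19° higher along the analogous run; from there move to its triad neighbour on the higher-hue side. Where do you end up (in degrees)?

220°

−120° (triadic ↓): 201 − 120 = 81°
+19° (analog 19° ↑): 81 + 19 = 100°
+120° (triadic ↑): 100 + 120 = 220°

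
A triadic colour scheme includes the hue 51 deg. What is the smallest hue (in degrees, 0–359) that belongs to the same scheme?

A triad places three hues 120° apart.
The full set through 51° is {51°, 171°, 291°}.

51°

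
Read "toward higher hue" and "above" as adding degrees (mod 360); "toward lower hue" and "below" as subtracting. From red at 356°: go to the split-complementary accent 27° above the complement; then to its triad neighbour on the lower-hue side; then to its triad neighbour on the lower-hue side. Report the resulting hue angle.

356 + 207 = 563 → 563 − 360 = 203°   (split-comp 27° ↑)
203 − 120 = 83°   (triadic ↓)
83 − 120 = -37 → -37 + 360 = 323°   (triadic ↓)

323°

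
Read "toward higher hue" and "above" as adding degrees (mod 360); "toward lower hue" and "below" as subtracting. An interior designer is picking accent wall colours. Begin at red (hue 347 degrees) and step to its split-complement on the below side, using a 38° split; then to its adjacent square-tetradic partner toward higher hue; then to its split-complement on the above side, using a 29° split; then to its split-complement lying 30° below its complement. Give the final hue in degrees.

split-comp 38° ↓ +142°: 347 + 142 = 489 → 489 − 360 = 129°
square ↑ +90°: 129 + 90 = 219°
split-comp 29° ↑ +209°: 219 + 209 = 428 → 428 − 360 = 68°
split-comp 30° ↓ +150°: 68 + 150 = 218°

218°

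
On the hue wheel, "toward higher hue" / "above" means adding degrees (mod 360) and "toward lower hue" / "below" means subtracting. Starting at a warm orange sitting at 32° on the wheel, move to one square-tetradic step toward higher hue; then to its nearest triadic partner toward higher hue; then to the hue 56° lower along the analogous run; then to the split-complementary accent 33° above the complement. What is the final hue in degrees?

39°

32 + 90 = 122°   (square ↑)
122 + 120 = 242°   (triadic ↑)
242 − 56 = 186°   (analog 56° ↓)
186 + 213 = 399 → 399 − 360 = 39°   (split-comp 33° ↑)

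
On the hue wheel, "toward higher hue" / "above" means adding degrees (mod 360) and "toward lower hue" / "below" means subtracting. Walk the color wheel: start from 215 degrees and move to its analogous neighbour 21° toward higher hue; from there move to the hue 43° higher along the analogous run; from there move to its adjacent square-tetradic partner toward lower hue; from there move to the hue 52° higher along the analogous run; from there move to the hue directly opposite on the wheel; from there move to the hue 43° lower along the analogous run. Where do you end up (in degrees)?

analog 21° ↑ +21°: 215 + 21 = 236°
analog 43° ↑ +43°: 236 + 43 = 279°
square ↓ −90°: 279 − 90 = 189°
analog 52° ↑ +52°: 189 + 52 = 241°
complement +180°: 241 + 180 = 421 → 421 − 360 = 61°
analog 43° ↓ −43°: 61 − 43 = 18°

18°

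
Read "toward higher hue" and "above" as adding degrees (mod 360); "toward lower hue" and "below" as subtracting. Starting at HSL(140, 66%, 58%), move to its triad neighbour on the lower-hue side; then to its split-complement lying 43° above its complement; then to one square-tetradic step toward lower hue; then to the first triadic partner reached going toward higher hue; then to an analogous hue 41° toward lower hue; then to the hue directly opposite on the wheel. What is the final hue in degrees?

52°

−120° (triadic ↓): 140 − 120 = 20°
+223° (split-comp 43° ↑): 20 + 223 = 243°
−90° (square ↓): 243 − 90 = 153°
+120° (triadic ↑): 153 + 120 = 273°
−41° (analog 41° ↓): 273 − 41 = 232°
+180° (complement): 232 + 180 = 412 → 412 − 360 = 52°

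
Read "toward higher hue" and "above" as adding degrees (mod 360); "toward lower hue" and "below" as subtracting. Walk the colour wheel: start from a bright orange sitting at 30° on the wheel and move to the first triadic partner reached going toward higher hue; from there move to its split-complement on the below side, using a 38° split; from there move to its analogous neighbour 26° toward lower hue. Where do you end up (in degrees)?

30 + 120 = 150°   (triadic ↑)
150 + 142 = 292°   (split-comp 38° ↓)
292 − 26 = 266°   (analog 26° ↓)

266°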